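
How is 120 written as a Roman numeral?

Convert 120 to Roman numerals:
  120 contains 1×100 (C)
  20 contains 2×10 (XX)

CXX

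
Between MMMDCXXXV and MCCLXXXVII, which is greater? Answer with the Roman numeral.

MMMDCXXXV = 3635
MCCLXXXVII = 1287
3635 is larger

MMMDCXXXV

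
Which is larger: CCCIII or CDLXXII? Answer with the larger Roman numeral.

CCCIII = 303
CDLXXII = 472
472 is larger

CDLXXII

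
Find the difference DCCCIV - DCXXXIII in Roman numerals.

DCCCIV = 804
DCXXXIII = 633
804 - 633 = 171

CLXXI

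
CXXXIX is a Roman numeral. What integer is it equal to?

CXXXIX: C=100, X=10, X=10, X=10, IX=9
100 + 10 + 10 + 10 + 9 = 139

139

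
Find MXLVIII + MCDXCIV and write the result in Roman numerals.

MXLVIII = 1048
MCDXCIV = 1494
1048 + 1494 = 2542

MMDXLII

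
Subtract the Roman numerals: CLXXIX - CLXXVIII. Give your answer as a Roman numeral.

CLXXIX = 179
CLXXVIII = 178
179 - 178 = 1

I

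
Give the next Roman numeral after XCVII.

XCVII = 97; next is 98

XCVIII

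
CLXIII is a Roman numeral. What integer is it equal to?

CLXIII: C=100, L=50, X=10, I=1, I=1, I=1
100 + 50 + 10 + 1 + 1 + 1 = 163

163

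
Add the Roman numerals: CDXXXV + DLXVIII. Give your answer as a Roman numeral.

CDXXXV = 435
DLXVIII = 568
435 + 568 = 1003

MIII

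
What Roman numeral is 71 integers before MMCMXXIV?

MMCMXXIV = 2924
2924 - 71 = 2853

MMDCCCLIII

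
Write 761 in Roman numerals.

Convert 761 to Roman numerals:
  761 contains 1×500 (D)
  261 contains 2×100 (CC)
  61 contains 1×50 (L)
  11 contains 1×10 (X)
  1 contains 1×1 (I)

DCCLXI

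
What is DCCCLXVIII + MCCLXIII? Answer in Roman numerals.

DCCCLXVIII = 868
MCCLXIII = 1263
868 + 1263 = 2131

MMCXXXI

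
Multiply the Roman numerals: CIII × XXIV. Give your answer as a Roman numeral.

CIII = 103
XXIV = 24
103 × 24 = 2472

MMCDLXXII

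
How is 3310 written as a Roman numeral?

Convert 3310 to Roman numerals:
  3310 contains 3×1000 (MMM)
  310 contains 3×100 (CCC)
  10 contains 1×10 (X)

MMMCCCX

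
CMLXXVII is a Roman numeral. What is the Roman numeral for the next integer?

CMLXXVII = 977, so the next integer is 977 + 1 = 978

CMLXXVIII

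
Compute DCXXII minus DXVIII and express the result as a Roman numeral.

DCXXII = 622
DXVIII = 518
622 - 518 = 104

CIV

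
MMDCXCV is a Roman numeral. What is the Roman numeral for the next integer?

MMDCXCV = 2695, so the next integer is 2695 + 1 = 2696

MMDCXCVI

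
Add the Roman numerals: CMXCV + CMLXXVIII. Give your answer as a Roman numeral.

CMXCV = 995
CMLXXVIII = 978
995 + 978 = 1973

MCMLXXIII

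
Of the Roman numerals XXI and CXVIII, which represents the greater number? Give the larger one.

XXI = 21
CXVIII = 118
118 is larger

CXVIII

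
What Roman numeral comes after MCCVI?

MCCVI = 1206, so the next integer is 1206 + 1 = 1207

MCCVII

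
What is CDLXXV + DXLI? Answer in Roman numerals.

CDLXXV = 475
DXLI = 541
475 + 541 = 1016

MXVI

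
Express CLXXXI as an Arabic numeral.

CLXXXI: C=100, L=50, X=10, X=10, X=10, I=1
100 + 50 + 10 + 10 + 10 + 1 = 181

181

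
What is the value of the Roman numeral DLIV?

DLIV: D=500, L=50, IV=4
500 + 50 + 4 = 554

554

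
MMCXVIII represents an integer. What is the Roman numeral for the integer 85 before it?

MMCXVIII = 2118
2118 - 85 = 2033

MMXXXIII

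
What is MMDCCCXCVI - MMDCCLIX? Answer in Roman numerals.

MMDCCCXCVI = 2896
MMDCCLIX = 2759
2896 - 2759 = 137

CXXXVII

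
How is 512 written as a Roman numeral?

Convert 512 to Roman numerals:
  512 contains 1×500 (D)
  12 contains 1×10 (X)
  2 contains 2×1 (II)

DXII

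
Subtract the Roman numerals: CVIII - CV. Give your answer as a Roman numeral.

CVIII = 108
CV = 105
108 - 105 = 3

III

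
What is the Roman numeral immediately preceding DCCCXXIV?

DCCCXXIV = 824, so the previous integer is 824 - 1 = 823

DCCCXXIII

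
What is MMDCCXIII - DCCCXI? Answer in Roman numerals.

MMDCCXIII = 2713
DCCCXI = 811
2713 - 811 = 1902

MCMII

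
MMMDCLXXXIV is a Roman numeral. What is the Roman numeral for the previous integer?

MMMDCLXXXIV = 3684, so the previous integer is 3684 - 1 = 3683

MMMDCLXXXIII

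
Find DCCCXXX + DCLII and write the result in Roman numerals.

DCCCXXX = 830
DCLII = 652
830 + 652 = 1482

MCDLXXXII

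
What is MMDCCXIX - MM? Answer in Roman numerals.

MMDCCXIX = 2719
MM = 2000
2719 - 2000 = 719

DCCXIX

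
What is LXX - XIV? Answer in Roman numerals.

LXX = 70
XIV = 14
70 - 14 = 56

LVI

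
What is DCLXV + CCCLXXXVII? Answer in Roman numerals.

DCLXV = 665
CCCLXXXVII = 387
665 + 387 = 1052

MLII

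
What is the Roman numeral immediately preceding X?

X = 10; previous is 9

IX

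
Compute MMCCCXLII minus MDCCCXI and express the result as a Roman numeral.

MMCCCXLII = 2342
MDCCCXI = 1811
2342 - 1811 = 531

DXXXI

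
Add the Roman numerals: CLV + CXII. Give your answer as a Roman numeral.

CLV = 155
CXII = 112
155 + 112 = 267

CCLXVII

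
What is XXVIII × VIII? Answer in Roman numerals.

XXVIII = 28
VIII = 8
28 × 8 = 224

CCXXIV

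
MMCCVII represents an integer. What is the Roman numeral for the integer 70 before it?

MMCCVII = 2207
2207 - 70 = 2137

MMCXXXVII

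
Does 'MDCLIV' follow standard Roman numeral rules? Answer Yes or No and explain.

'MDCLIV': Check the rules: uses only the symbols I, V, X, L, C, D, M; no symbol is repeated more than three times in a row; V, L and D each appear at most once; the only place a smaller symbol precedes a larger one is the allowed subtractive pair IV, the symbol right after such a pair (if any) is smaller than the pair's first symbol, and otherwise the values never increase from left to right. Value: M (1000) + D (500) + C (100) + L (50) + IV (4) = 1654. So it is a valid standard Roman numeral.

Yes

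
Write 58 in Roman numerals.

Convert 58 to Roman numerals:
  58 contains 1×50 (L)
  8 contains 1×5 (V)
  3 contains 3×1 (III)

LVIII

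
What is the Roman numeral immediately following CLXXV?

CLXXV = 175; next is 176

CLXXVI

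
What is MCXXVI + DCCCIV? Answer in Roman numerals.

MCXXVI = 1126
DCCCIV = 804
1126 + 804 = 1930

MCMXXX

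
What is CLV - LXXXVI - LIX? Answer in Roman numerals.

CLV = 155, LXXXVI = 86, LIX = 59
155 - 86 = 69
69 - 59 = 10

X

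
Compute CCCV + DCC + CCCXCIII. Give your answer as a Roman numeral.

CCCV = 305, DCC = 700, CCCXCIII = 393
305 + 700 = 1005
1005 + 393 = 1398

MCCCXCVIII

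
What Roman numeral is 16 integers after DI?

DI = 501
501 + 16 = 517

DXVII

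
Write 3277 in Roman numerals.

Convert 3277 to Roman numerals:
  3277 contains 3×1000 (MMM)
  277 contains 2×100 (CC)
  77 contains 1×50 (L)
  27 contains 2×10 (XX)
  7 contains 1×5 (V)
  2 contains 2×1 (II)

MMMCCLXXVII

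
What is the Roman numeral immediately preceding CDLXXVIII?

CDLXXVIII = 478; previous is 477

CDLXXVII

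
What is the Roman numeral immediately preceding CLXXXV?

CLXXXV = 185, so the previous integer is 185 - 1 = 184

CLXXXIV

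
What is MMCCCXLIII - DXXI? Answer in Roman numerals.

MMCCCXLIII = 2343
DXXI = 521
2343 - 521 = 1822

MDCCCXXII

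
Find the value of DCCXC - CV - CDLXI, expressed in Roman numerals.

DCCXC = 790, CV = 105, CDLXI = 461
790 - 105 = 685
685 - 461 = 224

CCXXIV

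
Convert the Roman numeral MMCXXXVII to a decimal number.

MMCXXXVII: M=1000, M=1000, C=100, X=10, X=10, X=10, V=5, I=1, I=1
1000 + 1000 + 100 + 10 + 10 + 10 + 5 + 1 + 1 = 2137

2137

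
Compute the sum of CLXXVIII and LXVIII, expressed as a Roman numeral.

CLXXVIII = 178
LXVIII = 68
178 + 68 = 246

CCXLVI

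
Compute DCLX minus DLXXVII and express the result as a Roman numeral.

DCLX = 660
DLXXVII = 577
660 - 577 = 83

LXXXIII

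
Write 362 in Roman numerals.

Convert 362 to Roman numerals:
  362 contains 3×100 (CCC)
  62 contains 1×50 (L)
  12 contains 1×10 (X)
  2 contains 2×1 (II)

CCCLXII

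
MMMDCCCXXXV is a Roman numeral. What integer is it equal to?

MMMDCCCXXXV: M=1000, M=1000, M=1000, D=500, C=100, C=100, C=100, X=10, X=10, X=10, V=5
1000 + 1000 + 1000 + 500 + 100 + 100 + 100 + 10 + 10 + 10 + 5 = 3835

3835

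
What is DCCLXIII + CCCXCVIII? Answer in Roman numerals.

DCCLXIII = 763
CCCXCVIII = 398
763 + 398 = 1161

MCLXI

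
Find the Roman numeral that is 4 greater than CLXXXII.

CLXXXII = 182
182 + 4 = 186

CLXXXVI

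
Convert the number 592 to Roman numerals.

Convert 592 to Roman numerals:
  592 contains 1×500 (D)
  92 contains 1×90 (XC)
  2 contains 2×1 (II)

DXCII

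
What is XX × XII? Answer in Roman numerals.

XX = 20
XII = 12
20 × 12 = 240

CCXL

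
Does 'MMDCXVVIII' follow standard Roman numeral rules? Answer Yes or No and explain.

'MMDCXVVIII': V should not appear more than once

No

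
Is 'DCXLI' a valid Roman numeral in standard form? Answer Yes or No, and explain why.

'DCXLI': Check the rules: uses only the symbols I, V, X, L, C, D, M; no symbol is repeated more than three times in a row; V, L and D each appear at most once; the only place a smaller symbol precedes a larger one is the allowed subtractive pair XL, the symbol right after such a pair (if any) is smaller than the pair's first symbol, and otherwise the values never increase from left to right. Value: D (500) + C (100) + XL (40) + I (1) = 641. So it is a valid standard Roman numeral.

Yes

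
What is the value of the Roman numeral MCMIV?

MCMIV: M=1000, CM=900, IV=4
1000 + 900 + 4 = 1904

1904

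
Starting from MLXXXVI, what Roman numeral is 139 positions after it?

MLXXXVI = 1086
1086 + 139 = 1225

MCCXXV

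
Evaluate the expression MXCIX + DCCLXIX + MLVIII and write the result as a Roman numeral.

MXCIX = 1099, DCCLXIX = 769, MLVIII = 1058
1099 + 769 = 1868
1868 + 1058 = 2926

MMCMXXVI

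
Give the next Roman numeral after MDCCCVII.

MDCCCVII = 1807, so the next integer is 1807 + 1 = 1808

MDCCCVIII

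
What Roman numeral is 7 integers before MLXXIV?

MLXXIV = 1074
1074 - 7 = 1067

MLXVII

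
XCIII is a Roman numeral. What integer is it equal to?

XCIII: XC=90, I=1, I=1, I=1
90 + 1 + 1 + 1 = 93

93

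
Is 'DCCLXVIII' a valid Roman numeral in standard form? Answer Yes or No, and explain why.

'DCCLXVIII': Check the rules: uses only the symbols I, V, X, L, C, D, M; no symbol is repeated more than three times in a row; V, L and D each appear at most once; no smaller symbol precedes a larger one (values never increase from left to right). Value: D (500) + C (100) + C (100) + L (50) + X (10) + V (5) + I (1) + I (1) + I (1) = 768. So it is a valid standard Roman numeral.

Yes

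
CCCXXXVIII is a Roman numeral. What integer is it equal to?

CCCXXXVIII: C=100, C=100, C=100, X=10, X=10, X=10, V=5, I=1, I=1, I=1
100 + 100 + 100 + 10 + 10 + 10 + 5 + 1 + 1 + 1 = 338

338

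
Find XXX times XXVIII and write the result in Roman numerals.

XXX = 30
XXVIII = 28
30 × 28 = 840

DCCCXL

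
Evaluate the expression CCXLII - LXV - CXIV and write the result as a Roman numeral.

CCXLII = 242, LXV = 65, CXIV = 114
242 - 65 = 177
177 - 114 = 63

LXIII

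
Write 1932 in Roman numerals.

Convert 1932 to Roman numerals:
  1932 contains 1×1000 (M)
  932 contains 1×900 (CM)
  32 contains 3×10 (XXX)
  2 contains 2×1 (II)

MCMXXXII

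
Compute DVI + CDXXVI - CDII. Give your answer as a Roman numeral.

DVI = 506, CDXXVI = 426, CDII = 402
506 + 426 = 932
932 - 402 = 530

DXXX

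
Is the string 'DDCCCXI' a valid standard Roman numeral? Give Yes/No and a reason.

'DDCCCXI': D should not appear more than once

No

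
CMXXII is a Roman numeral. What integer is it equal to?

CMXXII: CM=900, X=10, X=10, I=1, I=1
900 + 10 + 10 + 1 + 1 = 922

922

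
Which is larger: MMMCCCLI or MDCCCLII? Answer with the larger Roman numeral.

MMMCCCLI = 3351
MDCCCLII = 1852
3351 is larger

MMMCCCLI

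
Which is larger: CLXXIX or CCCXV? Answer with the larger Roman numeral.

CLXXIX = 179
CCCXV = 315
315 is larger

CCCXV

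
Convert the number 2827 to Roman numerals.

Convert 2827 to Roman numerals:
  2827 contains 2×1000 (MM)
  827 contains 1×500 (D)
  327 contains 3×100 (CCC)
  27 contains 2×10 (XX)
  7 contains 1×5 (V)
  2 contains 2×1 (II)

MMDCCCXXVII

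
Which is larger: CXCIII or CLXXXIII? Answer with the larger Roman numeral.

CXCIII = 193
CLXXXIII = 183
193 is larger

CXCIII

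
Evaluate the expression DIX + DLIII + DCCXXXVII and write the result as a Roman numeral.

DIX = 509, DLIII = 553, DCCXXXVII = 737
509 + 553 = 1062
1062 + 737 = 1799

MDCCXCIX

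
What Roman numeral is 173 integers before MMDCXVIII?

MMDCXVIII = 2618
2618 - 173 = 2445

MMCDXLV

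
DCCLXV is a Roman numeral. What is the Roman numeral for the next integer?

DCCLXV = 765, so the next integer is 765 + 1 = 766

DCCLXVI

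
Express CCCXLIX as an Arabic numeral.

CCCXLIX: C=100, C=100, C=100, XL=40, IX=9
100 + 100 + 100 + 40 + 9 = 349

349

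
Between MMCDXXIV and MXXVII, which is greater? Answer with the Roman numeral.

MMCDXXIV = 2424
MXXVII = 1027
2424 is larger

MMCDXXIV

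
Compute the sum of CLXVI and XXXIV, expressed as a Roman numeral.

CLXVI = 166
XXXIV = 34
166 + 34 = 200

CC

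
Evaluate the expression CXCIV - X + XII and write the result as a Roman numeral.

CXCIV = 194, X = 10, XII = 12
194 - 10 = 184
184 + 12 = 196

CXCVI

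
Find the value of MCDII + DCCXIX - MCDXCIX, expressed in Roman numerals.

MCDII = 1402, DCCXIX = 719, MCDXCIX = 1499
1402 + 719 = 2121
2121 - 1499 = 622

DCXXII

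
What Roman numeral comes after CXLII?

CXLII = 142, so the next integer is 142 + 1 = 143

CXLIII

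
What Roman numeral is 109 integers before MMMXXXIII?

MMMXXXIII = 3033
3033 - 109 = 2924

MMCMXXIV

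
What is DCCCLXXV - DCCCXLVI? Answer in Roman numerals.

DCCCLXXV = 875
DCCCXLVI = 846
875 - 846 = 29

XXIX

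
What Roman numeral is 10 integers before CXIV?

CXIV = 114
114 - 10 = 104

CIV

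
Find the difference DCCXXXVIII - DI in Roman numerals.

DCCXXXVIII = 738
DI = 501
738 - 501 = 237

CCXXXVII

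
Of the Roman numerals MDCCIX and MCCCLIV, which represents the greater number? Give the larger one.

MDCCIX = 1709
MCCCLIV = 1354
1709 is larger

MDCCIX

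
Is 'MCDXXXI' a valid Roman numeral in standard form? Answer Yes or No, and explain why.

'MCDXXXI': Check the rules: uses only the symbols I, V, X, L, C, D, M; no symbol is repeated more than three times in a row; V, L and D each appear at most once; the only place a smaller symbol precedes a larger one is the allowed subtractive pair CD, the symbol right after such a pair (if any) is smaller than the pair's first symbol, and otherwise the values never increase from left to right. Value: M (1000) + CD (400) + X (10) + X (10) + X (10) + I (1) = 1431. So it is a valid standard Roman numeral.

Yes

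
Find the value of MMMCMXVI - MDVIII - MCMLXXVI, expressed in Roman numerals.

MMMCMXVI = 3916, MDVIII = 1508, MCMLXXVI = 1976
3916 - 1508 = 2408
2408 - 1976 = 432

CDXXXII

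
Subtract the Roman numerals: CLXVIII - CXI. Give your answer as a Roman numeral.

CLXVIII = 168
CXI = 111
168 - 111 = 57

LVII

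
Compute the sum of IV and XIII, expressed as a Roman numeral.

IV = 4
XIII = 13
4 + 13 = 17

XVII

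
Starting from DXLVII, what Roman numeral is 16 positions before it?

DXLVII = 547
547 - 16 = 531

DXXXI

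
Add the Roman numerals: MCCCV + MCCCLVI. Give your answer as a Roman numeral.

MCCCV = 1305
MCCCLVI = 1356
1305 + 1356 = 2661

MMDCLXI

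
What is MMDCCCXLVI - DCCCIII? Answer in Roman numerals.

MMDCCCXLVI = 2846
DCCCIII = 803
2846 - 803 = 2043

MMXLIII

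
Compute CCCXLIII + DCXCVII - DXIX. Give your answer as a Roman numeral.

CCCXLIII = 343, DCXCVII = 697, DXIX = 519
343 + 697 = 1040
1040 - 519 = 521

DXXI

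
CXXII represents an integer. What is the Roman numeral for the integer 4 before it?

CXXII = 122
122 - 4 = 118

CXVIII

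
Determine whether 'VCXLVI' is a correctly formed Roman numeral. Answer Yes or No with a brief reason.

'VCXLVI': V should not appear more than once

No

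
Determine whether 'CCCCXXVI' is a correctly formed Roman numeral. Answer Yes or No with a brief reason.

'CCCCXXVI': More than 3 consecutive C's

No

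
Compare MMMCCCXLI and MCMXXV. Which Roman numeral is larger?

MMMCCCXLI = 3341
MCMXXV = 1925
3341 is larger

MMMCCCXLI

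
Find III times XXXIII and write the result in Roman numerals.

III = 3
XXXIII = 33
3 × 33 = 99

XCIX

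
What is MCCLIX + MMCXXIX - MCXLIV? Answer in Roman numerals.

MCCLIX = 1259, MMCXXIX = 2129, MCXLIV = 1144
1259 + 2129 = 3388
3388 - 1144 = 2244

MMCCXLIV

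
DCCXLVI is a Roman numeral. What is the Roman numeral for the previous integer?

DCCXLVI = 746, so the previous integer is 746 - 1 = 745

DCCXLV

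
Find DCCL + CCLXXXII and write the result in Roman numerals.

DCCL = 750
CCLXXXII = 282
750 + 282 = 1032

MXXXII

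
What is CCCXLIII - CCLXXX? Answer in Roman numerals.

CCCXLIII = 343
CCLXXX = 280
343 - 280 = 63

LXIII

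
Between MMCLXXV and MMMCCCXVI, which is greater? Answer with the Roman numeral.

MMCLXXV = 2175
MMMCCCXVI = 3316
3316 is larger

MMMCCCXVI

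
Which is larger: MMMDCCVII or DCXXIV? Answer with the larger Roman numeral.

MMMDCCVII = 3707
DCXXIV = 624
3707 is larger

MMMDCCVII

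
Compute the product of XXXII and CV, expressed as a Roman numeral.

XXXII = 32
CV = 105
32 × 105 = 3360

MMMCCCLX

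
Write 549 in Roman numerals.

Convert 549 to Roman numerals:
  549 contains 1×500 (D)
  49 contains 1×40 (XL)
  9 contains 1×9 (IX)

DXLIX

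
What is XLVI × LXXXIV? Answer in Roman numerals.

XLVI = 46
LXXXIV = 84
46 × 84 = 3864

MMMDCCCLXIV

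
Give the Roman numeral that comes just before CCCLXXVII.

CCCLXXVII = 377; previous is 376

CCCLXXVI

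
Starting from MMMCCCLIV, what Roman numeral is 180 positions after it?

MMMCCCLIV = 3354
3354 + 180 = 3534

MMMDXXXIV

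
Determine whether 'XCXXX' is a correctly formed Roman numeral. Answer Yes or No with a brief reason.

'XCXXX': X cannot come right after the subtractive pair XC: once X is subtracted in XC, the next symbol must be smaller than X

No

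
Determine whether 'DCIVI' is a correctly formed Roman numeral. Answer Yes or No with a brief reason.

'DCIVI': I cannot come right after the subtractive pair IV: once I is subtracted in IV, the next symbol must be smaller than I

No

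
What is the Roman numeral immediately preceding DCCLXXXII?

DCCLXXXII = 782; previous is 781

DCCLXXXI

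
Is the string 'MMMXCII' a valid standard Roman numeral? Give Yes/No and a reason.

'MMMXCII': Check the rules: uses only the symbols I, V, X, L, C, D, M; no symbol is repeated more than three times in a row; V, L and D each appear at most once; the only place a smaller symbol precedes a larger one is the allowed subtractive pair XC, the symbol right after such a pair (if any) is smaller than the pair's first symbol, and otherwise the values never increase from left to right. Value: M (1000) + M (1000) + M (1000) + XC (90) + I (1) + I (1) = 3092. So it is a valid standard Roman numeral.

Yes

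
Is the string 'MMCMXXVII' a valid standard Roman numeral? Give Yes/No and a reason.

'MMCMXXVII': Check the rules: uses only the symbols I, V, X, L, C, D, M; no symbol is repeated more than three times in a row; V, L and D each appear at most once; the only place a smaller symbol precedes a larger one is the allowed subtractive pair CM, the symbol right after such a pair (if any) is smaller than the pair's first symbol, and otherwise the values never increase from left to right. Value: M (1000) + M (1000) + CM (900) + X (10) + X (10) + V (5) + I (1) + I (1) = 2927. So it is a valid standard Roman numeral.

Yes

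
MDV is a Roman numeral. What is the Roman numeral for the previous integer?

MDV = 1505; previous is 1504

MDIV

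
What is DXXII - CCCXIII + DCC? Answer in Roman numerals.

DXXII = 522, CCCXIII = 313, DCC = 700
522 - 313 = 209
209 + 700 = 909

CMIX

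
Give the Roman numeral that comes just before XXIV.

XXIV = 24, so the previous integer is 24 - 1 = 23

XXIII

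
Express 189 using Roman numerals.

Convert 189 to Roman numerals:
  189 contains 1×100 (C)
  89 contains 1×50 (L)
  39 contains 3×10 (XXX)
  9 contains 1×9 (IX)

CLXXXIX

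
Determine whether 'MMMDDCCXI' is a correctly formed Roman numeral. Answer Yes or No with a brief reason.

'MMMDDCCXI': D should not appear more than once

No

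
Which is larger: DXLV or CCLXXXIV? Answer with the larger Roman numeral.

DXLV = 545
CCLXXXIV = 284
545 is larger

DXLV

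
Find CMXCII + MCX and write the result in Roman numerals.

CMXCII = 992
MCX = 1110
992 + 1110 = 2102

MMCII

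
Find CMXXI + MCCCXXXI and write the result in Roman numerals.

CMXXI = 921
MCCCXXXI = 1331
921 + 1331 = 2252

MMCCLII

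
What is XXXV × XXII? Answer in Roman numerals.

XXXV = 35
XXII = 22
35 × 22 = 770

DCCLXX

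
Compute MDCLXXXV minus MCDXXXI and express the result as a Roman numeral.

MDCLXXXV = 1685
MCDXXXI = 1431
1685 - 1431 = 254

CCLIV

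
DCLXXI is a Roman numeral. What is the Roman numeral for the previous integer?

DCLXXI = 671, so the previous integer is 671 - 1 = 670

DCLXX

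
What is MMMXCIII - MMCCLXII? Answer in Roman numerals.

MMMXCIII = 3093
MMCCLXII = 2262
3093 - 2262 = 831

DCCCXXXI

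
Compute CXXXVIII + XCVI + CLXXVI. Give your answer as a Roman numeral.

CXXXVIII = 138, XCVI = 96, CLXXVI = 176
138 + 96 = 234
234 + 176 = 410

CDX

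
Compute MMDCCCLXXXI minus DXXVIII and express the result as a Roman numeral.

MMDCCCLXXXI = 2881
DXXVIII = 528
2881 - 528 = 2353

MMCCCLIII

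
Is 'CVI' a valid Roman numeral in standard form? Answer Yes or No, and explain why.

'CVI': Check the rules: uses only the symbols I, V, X, L, C, D, M; no symbol is repeated more than three times in a row; V, L and D each appear at most once; no smaller symbol precedes a larger one (values never increase from left to right). Value: C (100) + V (5) + I (1) = 106. So it is a valid standard Roman numeral.

Yes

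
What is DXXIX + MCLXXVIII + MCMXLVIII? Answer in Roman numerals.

DXXIX = 529, MCLXXVIII = 1178, MCMXLVIII = 1948
529 + 1178 = 1707
1707 + 1948 = 3655

MMMDCLV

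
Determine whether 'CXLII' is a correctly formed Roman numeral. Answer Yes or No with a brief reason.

'CXLII': Check the rules: uses only the symbols I, V, X, L, C, D, M; no symbol is repeated more than three times in a row; V, L and D each appear at most once; the only place a smaller symbol precedes a larger one is the allowed subtractive pair XL, the symbol right after such a pair (if any) is smaller than the pair's first symbol, and otherwise the values never increase from left to right. Value: C (100) + XL (40) + I (1) + I (1) = 142. So it is a valid standard Roman numeral.

Yes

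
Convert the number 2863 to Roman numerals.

Convert 2863 to Roman numerals:
  2863 contains 2×1000 (MM)
  863 contains 1×500 (D)
  363 contains 3×100 (CCC)
  63 contains 1×50 (L)
  13 contains 1×10 (X)
  3 contains 3×1 (III)

MMDCCCLXIII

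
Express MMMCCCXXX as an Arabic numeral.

MMMCCCXXX: M=1000, M=1000, M=1000, C=100, C=100, C=100, X=10, X=10, X=10
1000 + 1000 + 1000 + 100 + 100 + 100 + 10 + 10 + 10 = 3330

3330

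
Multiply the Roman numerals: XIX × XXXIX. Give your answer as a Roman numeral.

XIX = 19
XXXIX = 39
19 × 39 = 741

DCCXLI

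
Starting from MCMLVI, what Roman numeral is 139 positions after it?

MCMLVI = 1956
1956 + 139 = 2095

MMXCV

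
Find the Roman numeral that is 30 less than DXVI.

DXVI = 516
516 - 30 = 486

CDLXXXVI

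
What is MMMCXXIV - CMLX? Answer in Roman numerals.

MMMCXXIV = 3124
CMLX = 960
3124 - 960 = 2164

MMCLXIV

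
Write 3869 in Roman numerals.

Convert 3869 to Roman numerals:
  3869 contains 3×1000 (MMM)
  869 contains 1×500 (D)
  369 contains 3×100 (CCC)
  69 contains 1×50 (L)
  19 contains 1×10 (X)
  9 contains 1×9 (IX)

MMMDCCCLXIX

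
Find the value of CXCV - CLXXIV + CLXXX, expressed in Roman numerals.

CXCV = 195, CLXXIV = 174, CLXXX = 180
195 - 174 = 21
21 + 180 = 201

CCI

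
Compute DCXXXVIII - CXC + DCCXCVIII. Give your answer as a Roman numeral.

DCXXXVIII = 638, CXC = 190, DCCXCVIII = 798
638 - 190 = 448
448 + 798 = 1246

MCCXLVI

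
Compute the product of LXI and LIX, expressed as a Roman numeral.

LXI = 61
LIX = 59
61 × 59 = 3599

MMMDXCIX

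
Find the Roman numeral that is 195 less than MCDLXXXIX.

MCDLXXXIX = 1489
1489 - 195 = 1294

MCCXCIV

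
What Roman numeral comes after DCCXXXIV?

DCCXXXIV = 734; next is 735

DCCXXXV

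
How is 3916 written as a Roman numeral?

Convert 3916 to Roman numerals:
  3916 contains 3×1000 (MMM)
  916 contains 1×900 (CM)
  16 contains 1×10 (X)
  6 contains 1×5 (V)
  1 contains 1×1 (I)

MMMCMXVI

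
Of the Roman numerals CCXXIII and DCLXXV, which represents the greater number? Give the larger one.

CCXXIII = 223
DCLXXV = 675
675 is larger

DCLXXV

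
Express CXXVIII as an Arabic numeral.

CXXVIII: C=100, X=10, X=10, V=5, I=1, I=1, I=1
100 + 10 + 10 + 5 + 1 + 1 + 1 = 128

128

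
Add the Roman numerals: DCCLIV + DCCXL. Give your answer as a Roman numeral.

DCCLIV = 754
DCCXL = 740
754 + 740 = 1494

MCDXCIV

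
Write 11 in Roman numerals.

Convert 11 to Roman numerals:
  11 contains 1×10 (X)
  1 contains 1×1 (I)

XI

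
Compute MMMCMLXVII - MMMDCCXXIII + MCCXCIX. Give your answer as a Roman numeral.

MMMCMLXVII = 3967, MMMDCCXXIII = 3723, MCCXCIX = 1299
3967 - 3723 = 244
244 + 1299 = 1543

MDXLIII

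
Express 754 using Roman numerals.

Convert 754 to Roman numerals:
  754 contains 1×500 (D)
  254 contains 2×100 (CC)
  54 contains 1×50 (L)
  4 contains 1×4 (IV)

DCCLIV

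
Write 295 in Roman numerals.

Convert 295 to Roman numerals:
  295 contains 2×100 (CC)
  95 contains 1×90 (XC)
  5 contains 1×5 (V)

CCXCV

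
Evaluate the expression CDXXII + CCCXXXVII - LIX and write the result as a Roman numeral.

CDXXII = 422, CCCXXXVII = 337, LIX = 59
422 + 337 = 759
759 - 59 = 700

DCC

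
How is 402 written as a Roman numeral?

Convert 402 to Roman numerals:
  402 contains 1×400 (CD)
  2 contains 2×1 (II)

CDII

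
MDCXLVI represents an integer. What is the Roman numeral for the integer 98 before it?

MDCXLVI = 1646
1646 - 98 = 1548

MDXLVIII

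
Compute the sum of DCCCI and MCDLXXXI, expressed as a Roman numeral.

DCCCI = 801
MCDLXXXI = 1481
801 + 1481 = 2282

MMCCLXXXII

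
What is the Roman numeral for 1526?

Convert 1526 to Roman numerals:
  1526 contains 1×1000 (M)
  526 contains 1×500 (D)
  26 contains 2×10 (XX)
  6 contains 1×5 (V)
  1 contains 1×1 (I)

MDXXVI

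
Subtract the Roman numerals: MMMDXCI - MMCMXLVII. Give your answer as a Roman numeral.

MMMDXCI = 3591
MMCMXLVII = 2947
3591 - 2947 = 644

DCXLIV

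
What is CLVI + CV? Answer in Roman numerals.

CLVI = 156
CV = 105
156 + 105 = 261

CCLXI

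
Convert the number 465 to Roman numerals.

Convert 465 to Roman numerals:
  465 contains 1×400 (CD)
  65 contains 1×50 (L)
  15 contains 1×10 (X)
  5 contains 1×5 (V)

CDLXV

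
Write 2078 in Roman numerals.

Convert 2078 to Roman numerals:
  2078 contains 2×1000 (MM)
  78 contains 1×50 (L)
  28 contains 2×10 (XX)
  8 contains 1×5 (V)
  3 contains 3×1 (III)

MMLXXVIII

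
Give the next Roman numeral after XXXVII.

XXXVII = 37; next is 38

XXXVIII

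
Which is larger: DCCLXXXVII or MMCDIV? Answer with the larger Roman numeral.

DCCLXXXVII = 787
MMCDIV = 2404
2404 is larger

MMCDIV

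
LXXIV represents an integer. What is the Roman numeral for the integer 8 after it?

LXXIV = 74
74 + 8 = 82

LXXXII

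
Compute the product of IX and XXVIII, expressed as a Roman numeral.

IX = 9
XXVIII = 28
9 × 28 = 252

CCLII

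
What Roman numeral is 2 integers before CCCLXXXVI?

CCCLXXXVI = 386
386 - 2 = 384

CCCLXXXIV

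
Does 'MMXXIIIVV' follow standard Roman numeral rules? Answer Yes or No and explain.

'MMXXIIIVV': V should not appear more than once

No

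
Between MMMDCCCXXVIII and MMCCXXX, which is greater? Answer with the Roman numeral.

MMMDCCCXXVIII = 3828
MMCCXXX = 2230
3828 is larger

MMMDCCCXXVIII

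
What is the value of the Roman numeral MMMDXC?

MMMDXC: M=1000, M=1000, M=1000, D=500, XC=90
1000 + 1000 + 1000 + 500 + 90 = 3590

3590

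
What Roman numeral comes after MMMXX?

MMMXX = 3020, so the next integer is 3020 + 1 = 3021

MMMXXI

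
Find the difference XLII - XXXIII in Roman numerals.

XLII = 42
XXXIII = 33
42 - 33 = 9

IX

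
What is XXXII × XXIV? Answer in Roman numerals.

XXXII = 32
XXIV = 24
32 × 24 = 768

DCCLXVIII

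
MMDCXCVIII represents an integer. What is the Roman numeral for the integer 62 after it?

MMDCXCVIII = 2698
2698 + 62 = 2760

MMDCCLX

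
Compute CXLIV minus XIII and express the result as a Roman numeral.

CXLIV = 144
XIII = 13
144 - 13 = 131

CXXXI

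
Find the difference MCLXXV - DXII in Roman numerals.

MCLXXV = 1175
DXII = 512
1175 - 512 = 663

DCLXIII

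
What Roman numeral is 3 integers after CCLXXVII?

CCLXXVII = 277
277 + 3 = 280

CCLXXX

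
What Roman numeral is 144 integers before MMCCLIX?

MMCCLIX = 2259
2259 - 144 = 2115

MMCXV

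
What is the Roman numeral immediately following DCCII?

DCCII = 702; next is 703

DCCIII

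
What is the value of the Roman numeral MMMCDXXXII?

MMMCDXXXII: M=1000, M=1000, M=1000, CD=400, X=10, X=10, X=10, I=1, I=1
1000 + 1000 + 1000 + 400 + 10 + 10 + 10 + 1 + 1 = 3432

3432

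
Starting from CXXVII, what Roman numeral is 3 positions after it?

CXXVII = 127
127 + 3 = 130

CXXX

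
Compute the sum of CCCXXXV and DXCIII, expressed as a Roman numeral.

CCCXXXV = 335
DXCIII = 593
335 + 593 = 928

CMXXVIII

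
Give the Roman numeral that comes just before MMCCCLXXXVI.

MMCCCLXXXVI = 2386; previous is 2385

MMCCCLXXXV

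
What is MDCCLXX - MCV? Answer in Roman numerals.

MDCCLXX = 1770
MCV = 1105
1770 - 1105 = 665

DCLXV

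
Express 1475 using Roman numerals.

Convert 1475 to Roman numerals:
  1475 contains 1×1000 (M)
  475 contains 1×400 (CD)
  75 contains 1×50 (L)
  25 contains 2×10 (XX)
  5 contains 1×5 (V)

MCDLXXV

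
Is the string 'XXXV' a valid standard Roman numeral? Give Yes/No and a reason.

'XXXV': Check the rules: uses only the symbols I, V, X, L, C, D, M; no symbol is repeated more than three times in a row; V, L and D each appear at most once; no smaller symbol precedes a larger one (values never increase from left to right). Value: X (10) + X (10) + X (10) + V (5) = 35. So it is a valid standard Roman numeral.

Yes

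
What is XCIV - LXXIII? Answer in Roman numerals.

XCIV = 94
LXXIII = 73
94 - 73 = 21

XXI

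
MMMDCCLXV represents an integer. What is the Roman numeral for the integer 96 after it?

MMMDCCLXV = 3765
3765 + 96 = 3861

MMMDCCCLXI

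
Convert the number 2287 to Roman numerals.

Convert 2287 to Roman numerals:
  2287 contains 2×1000 (MM)
  287 contains 2×100 (CC)
  87 contains 1×50 (L)
  37 contains 3×10 (XXX)
  7 contains 1×5 (V)
  2 contains 2×1 (II)

MMCCLXXXVII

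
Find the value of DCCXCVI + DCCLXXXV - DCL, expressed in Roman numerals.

DCCXCVI = 796, DCCLXXXV = 785, DCL = 650
796 + 785 = 1581
1581 - 650 = 931

CMXXXI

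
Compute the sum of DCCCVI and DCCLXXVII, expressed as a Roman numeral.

DCCCVI = 806
DCCLXXVII = 777
806 + 777 = 1583

MDLXXXIII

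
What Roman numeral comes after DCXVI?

DCXVI = 616; next is 617

DCXVII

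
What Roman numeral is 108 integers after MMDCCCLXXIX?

MMDCCCLXXIX = 2879
2879 + 108 = 2987

MMCMLXXXVII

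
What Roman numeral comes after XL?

XL = 40, so the next integer is 40 + 1 = 41

XLI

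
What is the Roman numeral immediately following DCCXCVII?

DCCXCVII = 797, so the next integer is 797 + 1 = 798

DCCXCVIII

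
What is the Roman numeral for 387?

Convert 387 to Roman numerals:
  387 contains 3×100 (CCC)
  87 contains 1×50 (L)
  37 contains 3×10 (XXX)
  7 contains 1×5 (V)
  2 contains 2×1 (II)

CCCLXXXVII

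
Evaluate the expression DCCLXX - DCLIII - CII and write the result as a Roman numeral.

DCCLXX = 770, DCLIII = 653, CII = 102
770 - 653 = 117
117 - 102 = 15

XV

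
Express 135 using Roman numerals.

Convert 135 to Roman numerals:
  135 contains 1×100 (C)
  35 contains 3×10 (XXX)
  5 contains 1×5 (V)

CXXXV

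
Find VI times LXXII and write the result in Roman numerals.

VI = 6
LXXII = 72
6 × 72 = 432

CDXXXII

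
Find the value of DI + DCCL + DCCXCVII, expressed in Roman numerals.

DI = 501, DCCL = 750, DCCXCVII = 797
501 + 750 = 1251
1251 + 797 = 2048

MMXLVIII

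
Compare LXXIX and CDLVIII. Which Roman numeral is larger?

LXXIX = 79
CDLVIII = 458
458 is larger

CDLVIII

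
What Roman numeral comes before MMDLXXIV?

MMDLXXIV = 2574; previous is 2573

MMDLXXIII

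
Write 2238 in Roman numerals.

Convert 2238 to Roman numerals:
  2238 contains 2×1000 (MM)
  238 contains 2×100 (CC)
  38 contains 3×10 (XXX)
  8 contains 1×5 (V)
  3 contains 3×1 (III)

MMCCXXXVIII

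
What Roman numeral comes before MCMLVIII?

MCMLVIII = 1958; previous is 1957

MCMLVII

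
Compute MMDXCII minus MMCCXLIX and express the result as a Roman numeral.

MMDXCII = 2592
MMCCXLIX = 2249
2592 - 2249 = 343

CCCXLIII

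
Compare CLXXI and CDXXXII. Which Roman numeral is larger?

CLXXI = 171
CDXXXII = 432
432 is larger

CDXXXII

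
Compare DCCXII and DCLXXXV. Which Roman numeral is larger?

DCCXII = 712
DCLXXXV = 685
712 is larger

DCCXII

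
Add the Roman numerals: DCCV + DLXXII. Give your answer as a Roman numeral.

DCCV = 705
DLXXII = 572
705 + 572 = 1277

MCCLXXVII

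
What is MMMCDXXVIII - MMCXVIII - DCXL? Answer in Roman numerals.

MMMCDXXVIII = 3428, MMCXVIII = 2118, DCXL = 640
3428 - 2118 = 1310
1310 - 640 = 670

DCLXX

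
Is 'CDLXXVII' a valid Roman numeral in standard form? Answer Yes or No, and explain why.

'CDLXXVII': Check the rules: uses only the symbols I, V, X, L, C, D, M; no symbol is repeated more than three times in a row; V, L and D each appear at most once; the only place a smaller symbol precedes a larger one is the allowed subtractive pair CD, the symbol right after such a pair (if any) is smaller than the pair's first symbol, and otherwise the values never increase from left to right. Value: CD (400) + L (50) + X (10) + X (10) + V (5) + I (1) + I (1) = 477. So it is a valid standard Roman numeral.

Yes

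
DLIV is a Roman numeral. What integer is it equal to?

DLIV: D=500, L=50, IV=4
500 + 50 + 4 = 554

554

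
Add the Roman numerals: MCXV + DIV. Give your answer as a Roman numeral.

MCXV = 1115
DIV = 504
1115 + 504 = 1619

MDCXIX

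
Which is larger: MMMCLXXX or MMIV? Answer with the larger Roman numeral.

MMMCLXXX = 3180
MMIV = 2004
3180 is larger

MMMCLXXX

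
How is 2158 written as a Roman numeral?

Convert 2158 to Roman numerals:
  2158 contains 2×1000 (MM)
  158 contains 1×100 (C)
  58 contains 1×50 (L)
  8 contains 1×5 (V)
  3 contains 3×1 (III)

MMCLVIII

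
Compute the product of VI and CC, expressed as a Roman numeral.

VI = 6
CC = 200
6 × 200 = 1200

MCC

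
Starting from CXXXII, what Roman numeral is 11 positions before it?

CXXXII = 132
132 - 11 = 121

CXXI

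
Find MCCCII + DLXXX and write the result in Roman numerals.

MCCCII = 1302
DLXXX = 580
1302 + 580 = 1882

MDCCCLXXXII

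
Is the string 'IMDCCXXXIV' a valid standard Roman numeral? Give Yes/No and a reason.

'IMDCCXXXIV': Invalid subtractive combination: IM

No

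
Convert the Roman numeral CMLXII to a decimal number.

CMLXII: CM=900, L=50, X=10, I=1, I=1
900 + 50 + 10 + 1 + 1 = 962

962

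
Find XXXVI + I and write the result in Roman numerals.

XXXVI = 36
I = 1
36 + 1 = 37

XXXVII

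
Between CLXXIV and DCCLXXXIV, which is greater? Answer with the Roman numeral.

CLXXIV = 174
DCCLXXXIV = 784
784 is larger

DCCLXXXIV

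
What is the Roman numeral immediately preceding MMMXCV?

MMMXCV = 3095; previous is 3094

MMMXCIV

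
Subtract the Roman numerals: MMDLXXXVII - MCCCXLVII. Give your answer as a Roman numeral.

MMDLXXXVII = 2587
MCCCXLVII = 1347
2587 - 1347 = 1240

MCCXL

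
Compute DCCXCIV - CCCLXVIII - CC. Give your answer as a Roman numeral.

DCCXCIV = 794, CCCLXVIII = 368, CC = 200
794 - 368 = 426
426 - 200 = 226

CCXXVI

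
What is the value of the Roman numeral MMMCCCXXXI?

MMMCCCXXXI: M=1000, M=1000, M=1000, C=100, C=100, C=100, X=10, X=10, X=10, I=1
1000 + 1000 + 1000 + 100 + 100 + 100 + 10 + 10 + 10 + 1 = 3331

3331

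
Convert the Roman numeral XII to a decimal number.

XII: X=10, I=1, I=1
10 + 1 + 1 = 12

12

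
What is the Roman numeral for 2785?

Convert 2785 to Roman numerals:
  2785 contains 2×1000 (MM)
  785 contains 1×500 (D)
  285 contains 2×100 (CC)
  85 contains 1×50 (L)
  35 contains 3×10 (XXX)
  5 contains 1×5 (V)

MMDCCLXXXV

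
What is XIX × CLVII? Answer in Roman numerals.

XIX = 19
CLVII = 157
19 × 157 = 2983

MMCMLXXXIII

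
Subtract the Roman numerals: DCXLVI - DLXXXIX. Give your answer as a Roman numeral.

DCXLVI = 646
DLXXXIX = 589
646 - 589 = 57

LVII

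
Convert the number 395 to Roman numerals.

Convert 395 to Roman numerals:
  395 contains 3×100 (CCC)
  95 contains 1×90 (XC)
  5 contains 1×5 (V)

CCCXCV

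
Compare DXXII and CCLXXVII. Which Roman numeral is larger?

DXXII = 522
CCLXXVII = 277
522 is larger

DXXII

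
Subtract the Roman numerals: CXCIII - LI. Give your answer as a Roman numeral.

CXCIII = 193
LI = 51
193 - 51 = 142

CXLII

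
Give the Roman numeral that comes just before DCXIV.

DCXIV = 614, so the previous integer is 614 - 1 = 613

DCXIII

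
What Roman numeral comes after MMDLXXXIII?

MMDLXXXIII = 2583; next is 2584

MMDLXXXIV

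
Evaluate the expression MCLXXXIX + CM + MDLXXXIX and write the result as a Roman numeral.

MCLXXXIX = 1189, CM = 900, MDLXXXIX = 1589
1189 + 900 = 2089
2089 + 1589 = 3678

MMMDCLXXVIII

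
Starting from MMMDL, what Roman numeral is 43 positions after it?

MMMDL = 3550
3550 + 43 = 3593

MMMDXCIII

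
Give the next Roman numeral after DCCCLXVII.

DCCCLXVII = 867; next is 868

DCCCLXVIII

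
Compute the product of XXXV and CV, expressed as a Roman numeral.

XXXV = 35
CV = 105
35 × 105 = 3675

MMMDCLXXV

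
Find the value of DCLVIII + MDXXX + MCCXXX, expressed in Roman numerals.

DCLVIII = 658, MDXXX = 1530, MCCXXX = 1230
658 + 1530 = 2188
2188 + 1230 = 3418

MMMCDXVIII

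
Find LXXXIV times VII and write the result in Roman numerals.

LXXXIV = 84
VII = 7
84 × 7 = 588

DLXXXVIII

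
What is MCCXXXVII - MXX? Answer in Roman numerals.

MCCXXXVII = 1237
MXX = 1020
1237 - 1020 = 217

CCXVII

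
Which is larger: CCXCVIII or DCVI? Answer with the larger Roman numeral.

CCXCVIII = 298
DCVI = 606
606 is larger

DCVI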